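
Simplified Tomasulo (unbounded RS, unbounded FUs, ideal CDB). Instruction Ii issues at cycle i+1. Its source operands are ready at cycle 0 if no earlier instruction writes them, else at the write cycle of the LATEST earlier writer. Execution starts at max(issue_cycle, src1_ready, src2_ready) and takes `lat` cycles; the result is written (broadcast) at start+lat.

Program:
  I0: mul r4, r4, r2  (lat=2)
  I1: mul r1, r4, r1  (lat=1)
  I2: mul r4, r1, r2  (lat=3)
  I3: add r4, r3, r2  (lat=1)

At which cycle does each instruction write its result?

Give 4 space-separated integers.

Answer: 3 4 7 5

Derivation:
I0 mul r4: issue@1 deps=(None,None) exec_start@1 write@3
I1 mul r1: issue@2 deps=(0,None) exec_start@3 write@4
I2 mul r4: issue@3 deps=(1,None) exec_start@4 write@7
I3 add r4: issue@4 deps=(None,None) exec_start@4 write@5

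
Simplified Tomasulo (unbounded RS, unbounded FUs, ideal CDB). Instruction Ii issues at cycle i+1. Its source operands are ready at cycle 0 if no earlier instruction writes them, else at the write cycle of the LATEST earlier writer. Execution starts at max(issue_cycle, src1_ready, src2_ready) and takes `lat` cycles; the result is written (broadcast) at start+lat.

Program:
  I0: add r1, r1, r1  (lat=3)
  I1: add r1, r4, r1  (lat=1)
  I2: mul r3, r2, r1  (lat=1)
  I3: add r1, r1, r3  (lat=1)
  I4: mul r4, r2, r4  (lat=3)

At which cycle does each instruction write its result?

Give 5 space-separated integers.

I0 add r1: issue@1 deps=(None,None) exec_start@1 write@4
I1 add r1: issue@2 deps=(None,0) exec_start@4 write@5
I2 mul r3: issue@3 deps=(None,1) exec_start@5 write@6
I3 add r1: issue@4 deps=(1,2) exec_start@6 write@7
I4 mul r4: issue@5 deps=(None,None) exec_start@5 write@8

Answer: 4 5 6 7 8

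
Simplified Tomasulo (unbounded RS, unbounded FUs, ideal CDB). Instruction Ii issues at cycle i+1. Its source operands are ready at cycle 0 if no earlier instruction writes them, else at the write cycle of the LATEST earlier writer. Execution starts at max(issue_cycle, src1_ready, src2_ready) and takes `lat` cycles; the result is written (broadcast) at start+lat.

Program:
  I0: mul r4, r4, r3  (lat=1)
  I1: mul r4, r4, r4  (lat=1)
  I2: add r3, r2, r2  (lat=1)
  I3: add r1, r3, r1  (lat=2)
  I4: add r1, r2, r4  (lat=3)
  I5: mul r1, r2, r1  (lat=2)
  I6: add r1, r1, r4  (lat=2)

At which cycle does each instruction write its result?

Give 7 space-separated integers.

Answer: 2 3 4 6 8 10 12

Derivation:
I0 mul r4: issue@1 deps=(None,None) exec_start@1 write@2
I1 mul r4: issue@2 deps=(0,0) exec_start@2 write@3
I2 add r3: issue@3 deps=(None,None) exec_start@3 write@4
I3 add r1: issue@4 deps=(2,None) exec_start@4 write@6
I4 add r1: issue@5 deps=(None,1) exec_start@5 write@8
I5 mul r1: issue@6 deps=(None,4) exec_start@8 write@10
I6 add r1: issue@7 deps=(5,1) exec_start@10 write@12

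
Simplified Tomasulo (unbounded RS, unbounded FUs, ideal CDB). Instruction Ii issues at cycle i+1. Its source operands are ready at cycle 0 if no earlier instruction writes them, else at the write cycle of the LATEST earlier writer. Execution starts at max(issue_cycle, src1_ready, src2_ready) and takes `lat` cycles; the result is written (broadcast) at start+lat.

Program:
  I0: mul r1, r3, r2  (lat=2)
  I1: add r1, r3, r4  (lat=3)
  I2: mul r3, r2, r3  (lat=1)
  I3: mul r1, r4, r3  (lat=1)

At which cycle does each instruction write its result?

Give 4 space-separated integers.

Answer: 3 5 4 5

Derivation:
I0 mul r1: issue@1 deps=(None,None) exec_start@1 write@3
I1 add r1: issue@2 deps=(None,None) exec_start@2 write@5
I2 mul r3: issue@3 deps=(None,None) exec_start@3 write@4
I3 mul r1: issue@4 deps=(None,2) exec_start@4 write@5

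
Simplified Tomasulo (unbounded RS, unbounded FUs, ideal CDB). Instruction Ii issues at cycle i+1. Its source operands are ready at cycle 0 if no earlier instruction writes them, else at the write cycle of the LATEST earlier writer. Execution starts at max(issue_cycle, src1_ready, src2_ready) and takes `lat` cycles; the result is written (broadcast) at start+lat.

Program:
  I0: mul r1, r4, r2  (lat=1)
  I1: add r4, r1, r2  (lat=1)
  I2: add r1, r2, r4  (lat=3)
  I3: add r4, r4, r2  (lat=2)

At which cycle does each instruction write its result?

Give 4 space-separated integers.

Answer: 2 3 6 6

Derivation:
I0 mul r1: issue@1 deps=(None,None) exec_start@1 write@2
I1 add r4: issue@2 deps=(0,None) exec_start@2 write@3
I2 add r1: issue@3 deps=(None,1) exec_start@3 write@6
I3 add r4: issue@4 deps=(1,None) exec_start@4 write@6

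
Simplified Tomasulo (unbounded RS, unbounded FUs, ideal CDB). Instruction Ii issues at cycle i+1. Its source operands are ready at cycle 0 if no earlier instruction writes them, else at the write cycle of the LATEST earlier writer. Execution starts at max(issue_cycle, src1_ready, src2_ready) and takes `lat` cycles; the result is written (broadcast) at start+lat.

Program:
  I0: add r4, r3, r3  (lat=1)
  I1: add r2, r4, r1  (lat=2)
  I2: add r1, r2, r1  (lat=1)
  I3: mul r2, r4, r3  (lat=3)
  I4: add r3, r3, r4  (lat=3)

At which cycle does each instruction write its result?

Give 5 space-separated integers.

Answer: 2 4 5 7 8

Derivation:
I0 add r4: issue@1 deps=(None,None) exec_start@1 write@2
I1 add r2: issue@2 deps=(0,None) exec_start@2 write@4
I2 add r1: issue@3 deps=(1,None) exec_start@4 write@5
I3 mul r2: issue@4 deps=(0,None) exec_start@4 write@7
I4 add r3: issue@5 deps=(None,0) exec_start@5 write@8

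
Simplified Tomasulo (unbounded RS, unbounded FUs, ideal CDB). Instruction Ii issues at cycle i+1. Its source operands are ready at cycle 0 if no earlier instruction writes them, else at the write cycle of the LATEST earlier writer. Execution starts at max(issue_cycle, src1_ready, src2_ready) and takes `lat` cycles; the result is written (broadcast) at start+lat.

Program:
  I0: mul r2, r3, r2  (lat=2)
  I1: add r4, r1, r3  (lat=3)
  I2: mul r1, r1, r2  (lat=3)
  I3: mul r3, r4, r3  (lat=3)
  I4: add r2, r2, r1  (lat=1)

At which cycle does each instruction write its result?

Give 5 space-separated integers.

Answer: 3 5 6 8 7

Derivation:
I0 mul r2: issue@1 deps=(None,None) exec_start@1 write@3
I1 add r4: issue@2 deps=(None,None) exec_start@2 write@5
I2 mul r1: issue@3 deps=(None,0) exec_start@3 write@6
I3 mul r3: issue@4 deps=(1,None) exec_start@5 write@8
I4 add r2: issue@5 deps=(0,2) exec_start@6 write@7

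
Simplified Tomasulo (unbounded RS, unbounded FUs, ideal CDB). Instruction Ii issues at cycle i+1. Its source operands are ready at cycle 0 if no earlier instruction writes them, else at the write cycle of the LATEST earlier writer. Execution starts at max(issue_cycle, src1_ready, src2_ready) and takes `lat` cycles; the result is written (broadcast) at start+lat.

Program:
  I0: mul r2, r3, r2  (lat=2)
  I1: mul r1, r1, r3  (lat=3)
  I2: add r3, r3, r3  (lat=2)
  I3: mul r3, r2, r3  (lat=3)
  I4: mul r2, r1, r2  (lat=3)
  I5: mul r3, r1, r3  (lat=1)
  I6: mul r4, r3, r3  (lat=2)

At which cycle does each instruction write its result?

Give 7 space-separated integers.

I0 mul r2: issue@1 deps=(None,None) exec_start@1 write@3
I1 mul r1: issue@2 deps=(None,None) exec_start@2 write@5
I2 add r3: issue@3 deps=(None,None) exec_start@3 write@5
I3 mul r3: issue@4 deps=(0,2) exec_start@5 write@8
I4 mul r2: issue@5 deps=(1,0) exec_start@5 write@8
I5 mul r3: issue@6 deps=(1,3) exec_start@8 write@9
I6 mul r4: issue@7 deps=(5,5) exec_start@9 write@11

Answer: 3 5 5 8 8 9 11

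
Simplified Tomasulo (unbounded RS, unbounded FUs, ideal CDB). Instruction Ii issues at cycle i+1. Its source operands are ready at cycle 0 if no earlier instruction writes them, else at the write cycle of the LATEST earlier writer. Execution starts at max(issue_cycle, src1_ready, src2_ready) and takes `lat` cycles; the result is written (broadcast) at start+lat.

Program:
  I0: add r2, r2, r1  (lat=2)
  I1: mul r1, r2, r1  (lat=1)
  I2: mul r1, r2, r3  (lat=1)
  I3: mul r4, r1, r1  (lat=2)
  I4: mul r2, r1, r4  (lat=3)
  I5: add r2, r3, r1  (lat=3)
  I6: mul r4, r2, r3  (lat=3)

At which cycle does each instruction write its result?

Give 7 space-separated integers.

I0 add r2: issue@1 deps=(None,None) exec_start@1 write@3
I1 mul r1: issue@2 deps=(0,None) exec_start@3 write@4
I2 mul r1: issue@3 deps=(0,None) exec_start@3 write@4
I3 mul r4: issue@4 deps=(2,2) exec_start@4 write@6
I4 mul r2: issue@5 deps=(2,3) exec_start@6 write@9
I5 add r2: issue@6 deps=(None,2) exec_start@6 write@9
I6 mul r4: issue@7 deps=(5,None) exec_start@9 write@12

Answer: 3 4 4 6 9 9 12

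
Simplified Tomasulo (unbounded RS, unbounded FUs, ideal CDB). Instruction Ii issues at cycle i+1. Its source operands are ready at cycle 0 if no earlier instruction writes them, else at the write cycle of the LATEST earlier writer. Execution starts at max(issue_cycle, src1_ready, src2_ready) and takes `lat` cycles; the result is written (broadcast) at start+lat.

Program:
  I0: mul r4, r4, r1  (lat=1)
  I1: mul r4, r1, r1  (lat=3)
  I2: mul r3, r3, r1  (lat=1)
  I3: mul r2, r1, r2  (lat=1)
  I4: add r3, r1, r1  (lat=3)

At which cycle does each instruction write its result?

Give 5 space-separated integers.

Answer: 2 5 4 5 8

Derivation:
I0 mul r4: issue@1 deps=(None,None) exec_start@1 write@2
I1 mul r4: issue@2 deps=(None,None) exec_start@2 write@5
I2 mul r3: issue@3 deps=(None,None) exec_start@3 write@4
I3 mul r2: issue@4 deps=(None,None) exec_start@4 write@5
I4 add r3: issue@5 deps=(None,None) exec_start@5 write@8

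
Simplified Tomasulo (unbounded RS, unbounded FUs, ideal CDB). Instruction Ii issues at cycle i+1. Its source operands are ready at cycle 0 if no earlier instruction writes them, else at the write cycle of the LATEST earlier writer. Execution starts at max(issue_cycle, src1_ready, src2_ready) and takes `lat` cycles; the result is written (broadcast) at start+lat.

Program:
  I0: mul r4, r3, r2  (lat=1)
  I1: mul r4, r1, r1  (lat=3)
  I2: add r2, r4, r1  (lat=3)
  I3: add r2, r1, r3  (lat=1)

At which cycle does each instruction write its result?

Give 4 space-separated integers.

I0 mul r4: issue@1 deps=(None,None) exec_start@1 write@2
I1 mul r4: issue@2 deps=(None,None) exec_start@2 write@5
I2 add r2: issue@3 deps=(1,None) exec_start@5 write@8
I3 add r2: issue@4 deps=(None,None) exec_start@4 write@5

Answer: 2 5 8 5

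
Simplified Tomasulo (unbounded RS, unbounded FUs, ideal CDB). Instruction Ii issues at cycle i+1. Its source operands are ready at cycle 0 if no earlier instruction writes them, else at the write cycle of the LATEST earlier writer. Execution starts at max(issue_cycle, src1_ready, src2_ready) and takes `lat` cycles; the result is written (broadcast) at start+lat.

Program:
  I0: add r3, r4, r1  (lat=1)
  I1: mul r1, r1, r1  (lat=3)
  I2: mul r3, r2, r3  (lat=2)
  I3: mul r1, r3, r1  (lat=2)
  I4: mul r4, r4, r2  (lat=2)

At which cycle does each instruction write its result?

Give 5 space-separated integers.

Answer: 2 5 5 7 7

Derivation:
I0 add r3: issue@1 deps=(None,None) exec_start@1 write@2
I1 mul r1: issue@2 deps=(None,None) exec_start@2 write@5
I2 mul r3: issue@3 deps=(None,0) exec_start@3 write@5
I3 mul r1: issue@4 deps=(2,1) exec_start@5 write@7
I4 mul r4: issue@5 deps=(None,None) exec_start@5 write@7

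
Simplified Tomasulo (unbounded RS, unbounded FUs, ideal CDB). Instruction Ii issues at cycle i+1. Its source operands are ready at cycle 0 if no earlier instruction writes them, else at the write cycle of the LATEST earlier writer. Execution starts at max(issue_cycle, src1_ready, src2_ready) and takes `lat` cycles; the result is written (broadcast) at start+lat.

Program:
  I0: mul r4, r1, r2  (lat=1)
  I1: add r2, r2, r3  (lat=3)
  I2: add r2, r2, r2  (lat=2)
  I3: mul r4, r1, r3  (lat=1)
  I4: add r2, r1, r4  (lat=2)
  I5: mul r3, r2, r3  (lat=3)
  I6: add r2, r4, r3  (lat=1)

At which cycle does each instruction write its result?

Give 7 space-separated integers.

I0 mul r4: issue@1 deps=(None,None) exec_start@1 write@2
I1 add r2: issue@2 deps=(None,None) exec_start@2 write@5
I2 add r2: issue@3 deps=(1,1) exec_start@5 write@7
I3 mul r4: issue@4 deps=(None,None) exec_start@4 write@5
I4 add r2: issue@5 deps=(None,3) exec_start@5 write@7
I5 mul r3: issue@6 deps=(4,None) exec_start@7 write@10
I6 add r2: issue@7 deps=(3,5) exec_start@10 write@11

Answer: 2 5 7 5 7 10 11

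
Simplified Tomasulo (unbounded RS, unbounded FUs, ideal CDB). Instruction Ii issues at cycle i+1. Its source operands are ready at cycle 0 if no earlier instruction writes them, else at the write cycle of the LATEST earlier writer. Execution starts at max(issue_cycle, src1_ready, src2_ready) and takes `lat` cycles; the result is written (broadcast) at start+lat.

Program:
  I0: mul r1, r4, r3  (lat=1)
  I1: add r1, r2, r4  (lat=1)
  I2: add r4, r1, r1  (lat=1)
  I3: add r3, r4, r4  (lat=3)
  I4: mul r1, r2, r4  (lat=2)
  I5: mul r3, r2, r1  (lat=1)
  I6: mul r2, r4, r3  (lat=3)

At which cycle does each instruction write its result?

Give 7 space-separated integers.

Answer: 2 3 4 7 7 8 11

Derivation:
I0 mul r1: issue@1 deps=(None,None) exec_start@1 write@2
I1 add r1: issue@2 deps=(None,None) exec_start@2 write@3
I2 add r4: issue@3 deps=(1,1) exec_start@3 write@4
I3 add r3: issue@4 deps=(2,2) exec_start@4 write@7
I4 mul r1: issue@5 deps=(None,2) exec_start@5 write@7
I5 mul r3: issue@6 deps=(None,4) exec_start@7 write@8
I6 mul r2: issue@7 deps=(2,5) exec_start@8 write@11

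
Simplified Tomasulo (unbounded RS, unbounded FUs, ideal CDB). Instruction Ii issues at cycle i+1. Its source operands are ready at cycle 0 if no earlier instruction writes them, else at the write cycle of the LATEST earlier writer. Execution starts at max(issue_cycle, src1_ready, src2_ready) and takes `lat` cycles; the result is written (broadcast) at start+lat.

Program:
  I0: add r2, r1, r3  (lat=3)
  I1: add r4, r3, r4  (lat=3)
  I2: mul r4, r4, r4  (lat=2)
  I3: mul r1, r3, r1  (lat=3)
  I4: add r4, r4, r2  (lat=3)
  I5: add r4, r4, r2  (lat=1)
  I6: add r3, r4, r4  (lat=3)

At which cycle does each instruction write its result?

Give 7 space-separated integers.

I0 add r2: issue@1 deps=(None,None) exec_start@1 write@4
I1 add r4: issue@2 deps=(None,None) exec_start@2 write@5
I2 mul r4: issue@3 deps=(1,1) exec_start@5 write@7
I3 mul r1: issue@4 deps=(None,None) exec_start@4 write@7
I4 add r4: issue@5 deps=(2,0) exec_start@7 write@10
I5 add r4: issue@6 deps=(4,0) exec_start@10 write@11
I6 add r3: issue@7 deps=(5,5) exec_start@11 write@14

Answer: 4 5 7 7 10 11 14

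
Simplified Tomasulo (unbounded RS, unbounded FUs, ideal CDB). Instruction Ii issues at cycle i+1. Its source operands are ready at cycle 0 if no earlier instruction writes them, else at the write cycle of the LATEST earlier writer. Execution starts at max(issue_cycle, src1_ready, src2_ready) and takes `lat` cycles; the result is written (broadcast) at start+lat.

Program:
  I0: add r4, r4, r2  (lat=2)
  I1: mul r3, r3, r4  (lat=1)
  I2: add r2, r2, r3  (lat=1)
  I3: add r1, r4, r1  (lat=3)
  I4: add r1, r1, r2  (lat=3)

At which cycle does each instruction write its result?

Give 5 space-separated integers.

Answer: 3 4 5 7 10

Derivation:
I0 add r4: issue@1 deps=(None,None) exec_start@1 write@3
I1 mul r3: issue@2 deps=(None,0) exec_start@3 write@4
I2 add r2: issue@3 deps=(None,1) exec_start@4 write@5
I3 add r1: issue@4 deps=(0,None) exec_start@4 write@7
I4 add r1: issue@5 deps=(3,2) exec_start@7 write@10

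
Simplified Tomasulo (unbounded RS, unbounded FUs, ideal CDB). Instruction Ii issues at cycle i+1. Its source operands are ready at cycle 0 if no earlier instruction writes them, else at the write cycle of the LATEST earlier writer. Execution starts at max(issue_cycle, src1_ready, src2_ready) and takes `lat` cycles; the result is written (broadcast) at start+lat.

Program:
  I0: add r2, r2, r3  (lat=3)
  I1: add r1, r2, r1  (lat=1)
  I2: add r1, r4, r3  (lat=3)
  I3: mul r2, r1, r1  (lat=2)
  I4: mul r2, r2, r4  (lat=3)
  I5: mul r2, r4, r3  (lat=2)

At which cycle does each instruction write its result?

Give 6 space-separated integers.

Answer: 4 5 6 8 11 8

Derivation:
I0 add r2: issue@1 deps=(None,None) exec_start@1 write@4
I1 add r1: issue@2 deps=(0,None) exec_start@4 write@5
I2 add r1: issue@3 deps=(None,None) exec_start@3 write@6
I3 mul r2: issue@4 deps=(2,2) exec_start@6 write@8
I4 mul r2: issue@5 deps=(3,None) exec_start@8 write@11
I5 mul r2: issue@6 deps=(None,None) exec_start@6 write@8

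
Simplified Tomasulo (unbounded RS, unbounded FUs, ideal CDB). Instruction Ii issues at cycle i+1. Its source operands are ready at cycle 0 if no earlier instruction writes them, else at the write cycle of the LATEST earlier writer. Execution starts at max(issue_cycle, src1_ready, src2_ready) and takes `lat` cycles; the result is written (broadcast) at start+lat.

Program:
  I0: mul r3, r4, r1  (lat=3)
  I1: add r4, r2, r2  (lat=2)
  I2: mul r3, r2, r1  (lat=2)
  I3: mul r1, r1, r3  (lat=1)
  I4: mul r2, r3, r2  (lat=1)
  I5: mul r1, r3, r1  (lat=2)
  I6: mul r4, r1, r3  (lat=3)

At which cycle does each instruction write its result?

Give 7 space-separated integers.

Answer: 4 4 5 6 6 8 11

Derivation:
I0 mul r3: issue@1 deps=(None,None) exec_start@1 write@4
I1 add r4: issue@2 deps=(None,None) exec_start@2 write@4
I2 mul r3: issue@3 deps=(None,None) exec_start@3 write@5
I3 mul r1: issue@4 deps=(None,2) exec_start@5 write@6
I4 mul r2: issue@5 deps=(2,None) exec_start@5 write@6
I5 mul r1: issue@6 deps=(2,3) exec_start@6 write@8
I6 mul r4: issue@7 deps=(5,2) exec_start@8 write@11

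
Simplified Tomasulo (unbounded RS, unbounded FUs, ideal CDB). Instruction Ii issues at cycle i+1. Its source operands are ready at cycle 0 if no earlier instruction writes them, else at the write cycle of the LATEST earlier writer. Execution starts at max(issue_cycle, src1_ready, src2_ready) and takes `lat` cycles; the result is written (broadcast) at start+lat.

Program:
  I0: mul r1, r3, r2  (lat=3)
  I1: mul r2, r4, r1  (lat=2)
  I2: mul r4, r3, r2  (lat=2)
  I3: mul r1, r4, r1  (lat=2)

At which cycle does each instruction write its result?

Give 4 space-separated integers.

Answer: 4 6 8 10

Derivation:
I0 mul r1: issue@1 deps=(None,None) exec_start@1 write@4
I1 mul r2: issue@2 deps=(None,0) exec_start@4 write@6
I2 mul r4: issue@3 deps=(None,1) exec_start@6 write@8
I3 mul r1: issue@4 deps=(2,0) exec_start@8 write@10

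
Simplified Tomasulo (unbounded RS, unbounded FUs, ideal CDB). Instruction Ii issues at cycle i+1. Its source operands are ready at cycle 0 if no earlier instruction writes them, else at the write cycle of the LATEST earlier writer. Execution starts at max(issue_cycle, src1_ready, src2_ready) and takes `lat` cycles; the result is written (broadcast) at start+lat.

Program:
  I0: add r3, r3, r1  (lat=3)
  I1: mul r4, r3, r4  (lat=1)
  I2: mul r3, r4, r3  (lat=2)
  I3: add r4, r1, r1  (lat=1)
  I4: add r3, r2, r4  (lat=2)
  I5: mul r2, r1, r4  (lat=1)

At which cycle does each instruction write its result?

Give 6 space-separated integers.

I0 add r3: issue@1 deps=(None,None) exec_start@1 write@4
I1 mul r4: issue@2 deps=(0,None) exec_start@4 write@5
I2 mul r3: issue@3 deps=(1,0) exec_start@5 write@7
I3 add r4: issue@4 deps=(None,None) exec_start@4 write@5
I4 add r3: issue@5 deps=(None,3) exec_start@5 write@7
I5 mul r2: issue@6 deps=(None,3) exec_start@6 write@7

Answer: 4 5 7 5 7 7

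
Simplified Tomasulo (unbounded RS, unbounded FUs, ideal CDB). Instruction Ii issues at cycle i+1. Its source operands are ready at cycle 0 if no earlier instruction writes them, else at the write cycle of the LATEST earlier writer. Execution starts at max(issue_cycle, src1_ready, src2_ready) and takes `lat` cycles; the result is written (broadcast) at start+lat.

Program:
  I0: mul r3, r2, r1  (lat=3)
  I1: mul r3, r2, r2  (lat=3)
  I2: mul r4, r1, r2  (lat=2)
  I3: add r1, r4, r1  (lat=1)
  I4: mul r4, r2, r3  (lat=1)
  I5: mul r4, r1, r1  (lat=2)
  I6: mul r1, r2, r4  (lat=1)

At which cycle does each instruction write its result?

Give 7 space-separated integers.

I0 mul r3: issue@1 deps=(None,None) exec_start@1 write@4
I1 mul r3: issue@2 deps=(None,None) exec_start@2 write@5
I2 mul r4: issue@3 deps=(None,None) exec_start@3 write@5
I3 add r1: issue@4 deps=(2,None) exec_start@5 write@6
I4 mul r4: issue@5 deps=(None,1) exec_start@5 write@6
I5 mul r4: issue@6 deps=(3,3) exec_start@6 write@8
I6 mul r1: issue@7 deps=(None,5) exec_start@8 write@9

Answer: 4 5 5 6 6 8 9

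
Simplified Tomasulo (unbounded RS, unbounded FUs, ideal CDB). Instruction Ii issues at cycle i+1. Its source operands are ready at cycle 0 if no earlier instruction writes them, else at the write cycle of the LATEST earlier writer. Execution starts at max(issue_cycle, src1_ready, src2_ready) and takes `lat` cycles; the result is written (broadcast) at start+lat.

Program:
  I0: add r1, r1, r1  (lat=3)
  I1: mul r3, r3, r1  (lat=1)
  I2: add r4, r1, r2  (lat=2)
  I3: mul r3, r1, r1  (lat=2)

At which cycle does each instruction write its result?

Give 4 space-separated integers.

Answer: 4 5 6 6

Derivation:
I0 add r1: issue@1 deps=(None,None) exec_start@1 write@4
I1 mul r3: issue@2 deps=(None,0) exec_start@4 write@5
I2 add r4: issue@3 deps=(0,None) exec_start@4 write@6
I3 mul r3: issue@4 deps=(0,0) exec_start@4 write@6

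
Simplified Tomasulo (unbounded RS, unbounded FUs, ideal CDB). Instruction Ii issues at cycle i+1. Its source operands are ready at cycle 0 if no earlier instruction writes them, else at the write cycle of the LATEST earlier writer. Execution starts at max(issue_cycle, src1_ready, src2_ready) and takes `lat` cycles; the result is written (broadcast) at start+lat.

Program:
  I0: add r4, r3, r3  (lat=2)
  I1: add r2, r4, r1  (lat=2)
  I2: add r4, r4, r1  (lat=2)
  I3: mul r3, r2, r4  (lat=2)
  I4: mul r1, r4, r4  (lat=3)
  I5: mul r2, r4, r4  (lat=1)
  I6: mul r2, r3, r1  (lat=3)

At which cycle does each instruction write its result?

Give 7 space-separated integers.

Answer: 3 5 5 7 8 7 11

Derivation:
I0 add r4: issue@1 deps=(None,None) exec_start@1 write@3
I1 add r2: issue@2 deps=(0,None) exec_start@3 write@5
I2 add r4: issue@3 deps=(0,None) exec_start@3 write@5
I3 mul r3: issue@4 deps=(1,2) exec_start@5 write@7
I4 mul r1: issue@5 deps=(2,2) exec_start@5 write@8
I5 mul r2: issue@6 deps=(2,2) exec_start@6 write@7
I6 mul r2: issue@7 deps=(3,4) exec_start@8 write@11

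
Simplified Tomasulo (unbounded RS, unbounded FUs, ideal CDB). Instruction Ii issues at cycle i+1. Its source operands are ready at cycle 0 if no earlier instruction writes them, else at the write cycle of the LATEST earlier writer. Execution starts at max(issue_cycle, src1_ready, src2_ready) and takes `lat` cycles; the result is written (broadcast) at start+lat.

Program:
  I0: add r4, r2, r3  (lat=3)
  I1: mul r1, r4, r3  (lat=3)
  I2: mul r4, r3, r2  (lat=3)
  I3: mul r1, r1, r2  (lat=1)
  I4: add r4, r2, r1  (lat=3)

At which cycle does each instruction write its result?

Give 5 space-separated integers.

Answer: 4 7 6 8 11

Derivation:
I0 add r4: issue@1 deps=(None,None) exec_start@1 write@4
I1 mul r1: issue@2 deps=(0,None) exec_start@4 write@7
I2 mul r4: issue@3 deps=(None,None) exec_start@3 write@6
I3 mul r1: issue@4 deps=(1,None) exec_start@7 write@8
I4 add r4: issue@5 deps=(None,3) exec_start@8 write@11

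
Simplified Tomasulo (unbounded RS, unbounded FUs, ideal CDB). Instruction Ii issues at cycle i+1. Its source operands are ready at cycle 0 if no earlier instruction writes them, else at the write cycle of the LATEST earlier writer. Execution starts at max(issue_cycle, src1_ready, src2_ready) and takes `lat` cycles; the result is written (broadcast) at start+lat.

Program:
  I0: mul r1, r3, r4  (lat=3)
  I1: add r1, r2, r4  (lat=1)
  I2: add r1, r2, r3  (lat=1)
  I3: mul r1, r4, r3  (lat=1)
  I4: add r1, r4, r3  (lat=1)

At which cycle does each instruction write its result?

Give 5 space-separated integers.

I0 mul r1: issue@1 deps=(None,None) exec_start@1 write@4
I1 add r1: issue@2 deps=(None,None) exec_start@2 write@3
I2 add r1: issue@3 deps=(None,None) exec_start@3 write@4
I3 mul r1: issue@4 deps=(None,None) exec_start@4 write@5
I4 add r1: issue@5 deps=(None,None) exec_start@5 write@6

Answer: 4 3 4 5 6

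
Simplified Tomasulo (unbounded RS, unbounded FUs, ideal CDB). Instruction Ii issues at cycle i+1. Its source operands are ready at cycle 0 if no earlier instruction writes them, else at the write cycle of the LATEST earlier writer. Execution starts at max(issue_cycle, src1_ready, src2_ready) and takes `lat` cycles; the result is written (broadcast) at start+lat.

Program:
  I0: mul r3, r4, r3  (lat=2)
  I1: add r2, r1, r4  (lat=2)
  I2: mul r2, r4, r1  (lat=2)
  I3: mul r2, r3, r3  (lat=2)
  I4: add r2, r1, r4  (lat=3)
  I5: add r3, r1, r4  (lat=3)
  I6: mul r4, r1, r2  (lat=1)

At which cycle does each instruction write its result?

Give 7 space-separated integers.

I0 mul r3: issue@1 deps=(None,None) exec_start@1 write@3
I1 add r2: issue@2 deps=(None,None) exec_start@2 write@4
I2 mul r2: issue@3 deps=(None,None) exec_start@3 write@5
I3 mul r2: issue@4 deps=(0,0) exec_start@4 write@6
I4 add r2: issue@5 deps=(None,None) exec_start@5 write@8
I5 add r3: issue@6 deps=(None,None) exec_start@6 write@9
I6 mul r4: issue@7 deps=(None,4) exec_start@8 write@9

Answer: 3 4 5 6 8 9 9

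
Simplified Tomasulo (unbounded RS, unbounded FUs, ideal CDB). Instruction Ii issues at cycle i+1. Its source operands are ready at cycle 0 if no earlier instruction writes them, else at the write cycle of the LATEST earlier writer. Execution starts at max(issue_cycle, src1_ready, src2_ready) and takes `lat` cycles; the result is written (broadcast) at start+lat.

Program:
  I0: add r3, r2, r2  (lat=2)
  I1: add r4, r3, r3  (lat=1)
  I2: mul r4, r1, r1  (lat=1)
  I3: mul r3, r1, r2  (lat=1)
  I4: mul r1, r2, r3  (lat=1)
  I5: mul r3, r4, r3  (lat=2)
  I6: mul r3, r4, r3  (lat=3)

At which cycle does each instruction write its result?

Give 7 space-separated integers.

I0 add r3: issue@1 deps=(None,None) exec_start@1 write@3
I1 add r4: issue@2 deps=(0,0) exec_start@3 write@4
I2 mul r4: issue@3 deps=(None,None) exec_start@3 write@4
I3 mul r3: issue@4 deps=(None,None) exec_start@4 write@5
I4 mul r1: issue@5 deps=(None,3) exec_start@5 write@6
I5 mul r3: issue@6 deps=(2,3) exec_start@6 write@8
I6 mul r3: issue@7 deps=(2,5) exec_start@8 write@11

Answer: 3 4 4 5 6 8 11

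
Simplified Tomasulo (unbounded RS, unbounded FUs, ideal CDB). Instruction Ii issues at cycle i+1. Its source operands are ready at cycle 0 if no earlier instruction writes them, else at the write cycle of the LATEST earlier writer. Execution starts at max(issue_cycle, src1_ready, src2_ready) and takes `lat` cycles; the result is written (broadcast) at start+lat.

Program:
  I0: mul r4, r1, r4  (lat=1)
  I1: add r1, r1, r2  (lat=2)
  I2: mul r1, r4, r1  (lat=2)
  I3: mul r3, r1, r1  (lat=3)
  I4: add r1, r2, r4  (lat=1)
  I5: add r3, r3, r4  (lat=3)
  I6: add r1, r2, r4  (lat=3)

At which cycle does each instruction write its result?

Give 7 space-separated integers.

Answer: 2 4 6 9 6 12 10

Derivation:
I0 mul r4: issue@1 deps=(None,None) exec_start@1 write@2
I1 add r1: issue@2 deps=(None,None) exec_start@2 write@4
I2 mul r1: issue@3 deps=(0,1) exec_start@4 write@6
I3 mul r3: issue@4 deps=(2,2) exec_start@6 write@9
I4 add r1: issue@5 deps=(None,0) exec_start@5 write@6
I5 add r3: issue@6 deps=(3,0) exec_start@9 write@12
I6 add r1: issue@7 deps=(None,0) exec_start@7 write@10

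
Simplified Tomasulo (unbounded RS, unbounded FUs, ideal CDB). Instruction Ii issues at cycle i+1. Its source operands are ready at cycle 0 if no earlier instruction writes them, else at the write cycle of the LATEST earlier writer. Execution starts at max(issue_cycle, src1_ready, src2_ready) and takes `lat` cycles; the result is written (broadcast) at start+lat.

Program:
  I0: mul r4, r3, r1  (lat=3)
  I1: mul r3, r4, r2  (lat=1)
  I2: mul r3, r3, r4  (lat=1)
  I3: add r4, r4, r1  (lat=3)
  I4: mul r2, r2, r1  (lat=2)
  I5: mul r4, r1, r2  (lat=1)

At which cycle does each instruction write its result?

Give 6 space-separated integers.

Answer: 4 5 6 7 7 8

Derivation:
I0 mul r4: issue@1 deps=(None,None) exec_start@1 write@4
I1 mul r3: issue@2 deps=(0,None) exec_start@4 write@5
I2 mul r3: issue@3 deps=(1,0) exec_start@5 write@6
I3 add r4: issue@4 deps=(0,None) exec_start@4 write@7
I4 mul r2: issue@5 deps=(None,None) exec_start@5 write@7
I5 mul r4: issue@6 deps=(None,4) exec_start@7 write@8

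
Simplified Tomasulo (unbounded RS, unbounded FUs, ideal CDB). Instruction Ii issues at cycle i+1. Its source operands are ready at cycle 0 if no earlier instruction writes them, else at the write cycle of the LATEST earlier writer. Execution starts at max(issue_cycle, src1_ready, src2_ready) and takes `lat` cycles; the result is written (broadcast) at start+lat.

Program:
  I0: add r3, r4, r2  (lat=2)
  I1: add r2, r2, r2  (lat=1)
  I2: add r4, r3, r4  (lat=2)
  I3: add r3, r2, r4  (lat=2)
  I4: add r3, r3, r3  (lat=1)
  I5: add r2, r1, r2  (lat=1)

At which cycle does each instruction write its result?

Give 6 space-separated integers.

I0 add r3: issue@1 deps=(None,None) exec_start@1 write@3
I1 add r2: issue@2 deps=(None,None) exec_start@2 write@3
I2 add r4: issue@3 deps=(0,None) exec_start@3 write@5
I3 add r3: issue@4 deps=(1,2) exec_start@5 write@7
I4 add r3: issue@5 deps=(3,3) exec_start@7 write@8
I5 add r2: issue@6 deps=(None,1) exec_start@6 write@7

Answer: 3 3 5 7 8 7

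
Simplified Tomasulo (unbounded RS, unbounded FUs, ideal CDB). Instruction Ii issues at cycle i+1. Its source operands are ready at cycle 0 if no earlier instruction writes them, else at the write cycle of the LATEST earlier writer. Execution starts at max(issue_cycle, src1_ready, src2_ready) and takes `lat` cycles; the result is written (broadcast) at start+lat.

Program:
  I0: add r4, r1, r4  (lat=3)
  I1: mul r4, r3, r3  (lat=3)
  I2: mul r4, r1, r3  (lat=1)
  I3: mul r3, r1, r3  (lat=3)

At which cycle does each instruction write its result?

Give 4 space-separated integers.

I0 add r4: issue@1 deps=(None,None) exec_start@1 write@4
I1 mul r4: issue@2 deps=(None,None) exec_start@2 write@5
I2 mul r4: issue@3 deps=(None,None) exec_start@3 write@4
I3 mul r3: issue@4 deps=(None,None) exec_start@4 write@7

Answer: 4 5 4 7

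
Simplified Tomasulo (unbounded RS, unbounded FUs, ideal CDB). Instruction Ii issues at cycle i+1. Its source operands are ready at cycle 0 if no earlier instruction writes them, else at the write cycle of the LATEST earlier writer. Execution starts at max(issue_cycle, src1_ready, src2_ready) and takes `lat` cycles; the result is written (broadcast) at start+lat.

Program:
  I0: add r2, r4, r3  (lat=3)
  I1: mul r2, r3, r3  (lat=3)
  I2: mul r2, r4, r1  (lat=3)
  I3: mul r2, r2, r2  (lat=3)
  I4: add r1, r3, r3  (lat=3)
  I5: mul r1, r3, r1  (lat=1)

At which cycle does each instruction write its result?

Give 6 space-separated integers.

I0 add r2: issue@1 deps=(None,None) exec_start@1 write@4
I1 mul r2: issue@2 deps=(None,None) exec_start@2 write@5
I2 mul r2: issue@3 deps=(None,None) exec_start@3 write@6
I3 mul r2: issue@4 deps=(2,2) exec_start@6 write@9
I4 add r1: issue@5 deps=(None,None) exec_start@5 write@8
I5 mul r1: issue@6 deps=(None,4) exec_start@8 write@9

Answer: 4 5 6 9 8 9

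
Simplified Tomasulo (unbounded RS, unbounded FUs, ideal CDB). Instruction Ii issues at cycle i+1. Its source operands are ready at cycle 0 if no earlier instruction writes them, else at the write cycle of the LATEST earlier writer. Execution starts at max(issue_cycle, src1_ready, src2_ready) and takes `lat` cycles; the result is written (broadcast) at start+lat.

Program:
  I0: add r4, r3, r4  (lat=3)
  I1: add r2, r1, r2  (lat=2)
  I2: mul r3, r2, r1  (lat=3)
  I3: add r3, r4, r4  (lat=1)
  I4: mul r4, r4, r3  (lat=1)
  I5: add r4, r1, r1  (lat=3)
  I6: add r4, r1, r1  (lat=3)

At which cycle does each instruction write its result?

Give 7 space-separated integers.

I0 add r4: issue@1 deps=(None,None) exec_start@1 write@4
I1 add r2: issue@2 deps=(None,None) exec_start@2 write@4
I2 mul r3: issue@3 deps=(1,None) exec_start@4 write@7
I3 add r3: issue@4 deps=(0,0) exec_start@4 write@5
I4 mul r4: issue@5 deps=(0,3) exec_start@5 write@6
I5 add r4: issue@6 deps=(None,None) exec_start@6 write@9
I6 add r4: issue@7 deps=(None,None) exec_start@7 write@10

Answer: 4 4 7 5 6 9 10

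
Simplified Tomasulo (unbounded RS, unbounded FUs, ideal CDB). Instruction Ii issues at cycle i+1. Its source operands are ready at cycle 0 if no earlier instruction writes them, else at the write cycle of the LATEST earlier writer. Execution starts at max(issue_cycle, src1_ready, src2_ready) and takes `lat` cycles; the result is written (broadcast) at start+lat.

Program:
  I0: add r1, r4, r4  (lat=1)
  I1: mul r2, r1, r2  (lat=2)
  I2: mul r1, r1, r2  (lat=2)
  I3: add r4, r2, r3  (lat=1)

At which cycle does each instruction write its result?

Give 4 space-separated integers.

I0 add r1: issue@1 deps=(None,None) exec_start@1 write@2
I1 mul r2: issue@2 deps=(0,None) exec_start@2 write@4
I2 mul r1: issue@3 deps=(0,1) exec_start@4 write@6
I3 add r4: issue@4 deps=(1,None) exec_start@4 write@5

Answer: 2 4 6 5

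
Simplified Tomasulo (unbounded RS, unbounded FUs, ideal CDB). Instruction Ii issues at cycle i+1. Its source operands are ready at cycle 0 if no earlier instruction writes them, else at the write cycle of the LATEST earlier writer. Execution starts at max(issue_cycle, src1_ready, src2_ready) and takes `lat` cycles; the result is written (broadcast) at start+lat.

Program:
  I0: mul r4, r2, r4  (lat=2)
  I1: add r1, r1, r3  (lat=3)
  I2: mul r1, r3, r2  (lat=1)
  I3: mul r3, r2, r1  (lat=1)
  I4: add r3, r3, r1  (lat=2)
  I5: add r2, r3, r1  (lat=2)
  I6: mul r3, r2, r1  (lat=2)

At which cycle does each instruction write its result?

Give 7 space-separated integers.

I0 mul r4: issue@1 deps=(None,None) exec_start@1 write@3
I1 add r1: issue@2 deps=(None,None) exec_start@2 write@5
I2 mul r1: issue@3 deps=(None,None) exec_start@3 write@4
I3 mul r3: issue@4 deps=(None,2) exec_start@4 write@5
I4 add r3: issue@5 deps=(3,2) exec_start@5 write@7
I5 add r2: issue@6 deps=(4,2) exec_start@7 write@9
I6 mul r3: issue@7 deps=(5,2) exec_start@9 write@11

Answer: 3 5 4 5 7 9 11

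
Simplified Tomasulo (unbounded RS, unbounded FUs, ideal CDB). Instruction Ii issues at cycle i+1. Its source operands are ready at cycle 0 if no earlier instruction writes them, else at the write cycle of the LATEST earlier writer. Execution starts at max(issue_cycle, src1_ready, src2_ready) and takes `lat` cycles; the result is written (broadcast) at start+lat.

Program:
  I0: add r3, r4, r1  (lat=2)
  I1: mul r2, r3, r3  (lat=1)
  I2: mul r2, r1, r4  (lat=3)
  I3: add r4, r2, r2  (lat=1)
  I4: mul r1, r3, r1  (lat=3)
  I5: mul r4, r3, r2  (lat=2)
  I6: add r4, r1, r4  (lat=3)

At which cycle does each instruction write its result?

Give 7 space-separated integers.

Answer: 3 4 6 7 8 8 11

Derivation:
I0 add r3: issue@1 deps=(None,None) exec_start@1 write@3
I1 mul r2: issue@2 deps=(0,0) exec_start@3 write@4
I2 mul r2: issue@3 deps=(None,None) exec_start@3 write@6
I3 add r4: issue@4 deps=(2,2) exec_start@6 write@7
I4 mul r1: issue@5 deps=(0,None) exec_start@5 write@8
I5 mul r4: issue@6 deps=(0,2) exec_start@6 write@8
I6 add r4: issue@7 deps=(4,5) exec_start@8 write@11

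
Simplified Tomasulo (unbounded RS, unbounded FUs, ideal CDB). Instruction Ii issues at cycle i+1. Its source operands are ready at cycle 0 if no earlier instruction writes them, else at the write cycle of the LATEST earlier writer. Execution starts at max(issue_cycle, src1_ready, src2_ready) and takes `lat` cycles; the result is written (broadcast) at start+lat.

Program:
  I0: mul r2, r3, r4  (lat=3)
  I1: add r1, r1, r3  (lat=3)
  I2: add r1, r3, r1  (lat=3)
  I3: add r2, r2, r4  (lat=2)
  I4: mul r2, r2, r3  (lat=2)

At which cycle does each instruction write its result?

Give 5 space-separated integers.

I0 mul r2: issue@1 deps=(None,None) exec_start@1 write@4
I1 add r1: issue@2 deps=(None,None) exec_start@2 write@5
I2 add r1: issue@3 deps=(None,1) exec_start@5 write@8
I3 add r2: issue@4 deps=(0,None) exec_start@4 write@6
I4 mul r2: issue@5 deps=(3,None) exec_start@6 write@8

Answer: 4 5 8 6 8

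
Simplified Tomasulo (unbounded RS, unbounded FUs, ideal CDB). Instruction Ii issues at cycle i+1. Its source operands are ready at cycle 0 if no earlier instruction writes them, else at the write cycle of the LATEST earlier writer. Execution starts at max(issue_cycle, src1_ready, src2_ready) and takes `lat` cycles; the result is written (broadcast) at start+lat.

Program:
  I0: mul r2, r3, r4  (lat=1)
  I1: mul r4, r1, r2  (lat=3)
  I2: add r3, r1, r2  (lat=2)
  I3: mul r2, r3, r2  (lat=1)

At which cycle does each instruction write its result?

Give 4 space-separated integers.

Answer: 2 5 5 6

Derivation:
I0 mul r2: issue@1 deps=(None,None) exec_start@1 write@2
I1 mul r4: issue@2 deps=(None,0) exec_start@2 write@5
I2 add r3: issue@3 deps=(None,0) exec_start@3 write@5
I3 mul r2: issue@4 deps=(2,0) exec_start@5 write@6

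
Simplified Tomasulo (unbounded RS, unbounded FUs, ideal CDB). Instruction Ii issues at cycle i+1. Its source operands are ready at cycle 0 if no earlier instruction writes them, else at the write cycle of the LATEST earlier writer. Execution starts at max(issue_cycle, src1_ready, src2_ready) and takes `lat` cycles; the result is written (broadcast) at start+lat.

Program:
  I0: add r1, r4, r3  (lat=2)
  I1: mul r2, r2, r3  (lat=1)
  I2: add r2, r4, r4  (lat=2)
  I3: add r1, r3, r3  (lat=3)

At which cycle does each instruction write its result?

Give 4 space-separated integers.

I0 add r1: issue@1 deps=(None,None) exec_start@1 write@3
I1 mul r2: issue@2 deps=(None,None) exec_start@2 write@3
I2 add r2: issue@3 deps=(None,None) exec_start@3 write@5
I3 add r1: issue@4 deps=(None,None) exec_start@4 write@7

Answer: 3 3 5 7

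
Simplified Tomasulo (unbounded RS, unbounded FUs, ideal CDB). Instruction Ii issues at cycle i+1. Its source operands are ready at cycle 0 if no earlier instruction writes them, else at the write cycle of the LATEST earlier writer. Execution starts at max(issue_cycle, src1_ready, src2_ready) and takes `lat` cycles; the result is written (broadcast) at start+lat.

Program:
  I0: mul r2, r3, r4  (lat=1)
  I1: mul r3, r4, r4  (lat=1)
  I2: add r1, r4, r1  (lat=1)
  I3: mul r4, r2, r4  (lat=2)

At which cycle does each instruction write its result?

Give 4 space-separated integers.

I0 mul r2: issue@1 deps=(None,None) exec_start@1 write@2
I1 mul r3: issue@2 deps=(None,None) exec_start@2 write@3
I2 add r1: issue@3 deps=(None,None) exec_start@3 write@4
I3 mul r4: issue@4 deps=(0,None) exec_start@4 write@6

Answer: 2 3 4 6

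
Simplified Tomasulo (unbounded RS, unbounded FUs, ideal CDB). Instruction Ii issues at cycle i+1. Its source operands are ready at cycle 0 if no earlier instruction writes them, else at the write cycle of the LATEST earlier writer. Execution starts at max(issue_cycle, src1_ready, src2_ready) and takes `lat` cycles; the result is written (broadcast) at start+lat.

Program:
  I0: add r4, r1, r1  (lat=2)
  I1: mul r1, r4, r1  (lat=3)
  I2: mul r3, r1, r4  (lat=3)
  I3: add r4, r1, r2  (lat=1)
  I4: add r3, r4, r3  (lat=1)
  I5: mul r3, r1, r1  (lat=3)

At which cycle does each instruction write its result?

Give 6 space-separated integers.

I0 add r4: issue@1 deps=(None,None) exec_start@1 write@3
I1 mul r1: issue@2 deps=(0,None) exec_start@3 write@6
I2 mul r3: issue@3 deps=(1,0) exec_start@6 write@9
I3 add r4: issue@4 deps=(1,None) exec_start@6 write@7
I4 add r3: issue@5 deps=(3,2) exec_start@9 write@10
I5 mul r3: issue@6 deps=(1,1) exec_start@6 write@9

Answer: 3 6 9 7 10 9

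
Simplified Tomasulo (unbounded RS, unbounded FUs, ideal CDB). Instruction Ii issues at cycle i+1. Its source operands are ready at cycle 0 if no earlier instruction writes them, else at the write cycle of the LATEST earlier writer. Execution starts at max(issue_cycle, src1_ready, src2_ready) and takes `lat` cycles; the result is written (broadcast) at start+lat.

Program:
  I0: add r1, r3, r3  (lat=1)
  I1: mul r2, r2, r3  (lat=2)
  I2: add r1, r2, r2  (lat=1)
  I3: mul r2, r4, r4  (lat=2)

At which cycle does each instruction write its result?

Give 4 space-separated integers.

I0 add r1: issue@1 deps=(None,None) exec_start@1 write@2
I1 mul r2: issue@2 deps=(None,None) exec_start@2 write@4
I2 add r1: issue@3 deps=(1,1) exec_start@4 write@5
I3 mul r2: issue@4 deps=(None,None) exec_start@4 write@6

Answer: 2 4 5 6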